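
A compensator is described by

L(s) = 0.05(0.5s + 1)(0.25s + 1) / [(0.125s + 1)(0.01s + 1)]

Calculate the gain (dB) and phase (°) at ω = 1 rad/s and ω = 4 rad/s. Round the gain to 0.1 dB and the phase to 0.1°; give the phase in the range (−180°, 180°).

ω = 1: -24.9 dB, 32.9°; ω = 4: -17.0 dB, 79.6°

At ω = 1 rad/s:
zero (1 + j1·0.5) = 1 + j0.5 → |·| ≈ 1.118, ∠ ≈ 26.57°
zero (1 + j1·0.25) = 1 + j0.25 → |·| ≈ 1.0308, ∠ ≈ 14.04°
pole (1 + j1·0.125) = 1 + j0.125 → |·| ≈ 1.0078, ∠ ≈ 7.13°
pole (1 + j1·0.01) = 1 + j0.01 → |·| ≈ 1, ∠ ≈ 0.57°
|L| = 0.05 · 1.118 · 1.0308 / (1.0078 · 1) ≈ 0.057176
Gain = 20 log₁₀(0.057176) ≈ -24.86 dB
∠L = (26.57° + 14.04°) − (7.13° + 0.57°) = 32.91°

At ω = 4 rad/s:
zero (1 + j4·0.5) = 1 + j2 → |·| ≈ 2.2361, ∠ ≈ 63.43°
zero (1 + j4·0.25) = 1 + j1 → |·| ≈ 1.4142, ∠ ≈ 45.00°
pole (1 + j4·0.125) = 1 + j0.5 → |·| ≈ 1.118, ∠ ≈ 26.57°
pole (1 + j4·0.01) = 1 + j0.04 → |·| ≈ 1.0008, ∠ ≈ 2.29°
|L| = 0.05 · 2.2361 · 1.4142 / (1.118 · 1.0008) ≈ 0.14131
Gain = 20 log₁₀(0.14131) ≈ -17.00 dB
∠L = (63.43° + 45.00°) − (26.57° + 2.29°) = 79.57°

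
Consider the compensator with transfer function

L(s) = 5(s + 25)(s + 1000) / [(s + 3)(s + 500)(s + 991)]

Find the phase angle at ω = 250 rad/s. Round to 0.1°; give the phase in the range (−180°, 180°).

-31.7°

At s = jω = j250:
zero (s+25): 25 + j250 → |·| = √(25²+250²) = √63125 ≈ 251.25, ∠ = arctan(250/25) ≈ 84.29°
zero (s+1000): 1000 + j250 → |·| = √(1000²+250²) = √1062500 ≈ 1030.8, ∠ = arctan(250/1000) ≈ 14.04°
pole (s+3): 3 + j250 → |·| = √(3²+250²) = √62509 ≈ 250.02, ∠ = arctan(250/3) ≈ 89.31°
pole (s+500): 500 + j250 → |·| = √(500²+250²) = √312500 ≈ 559.02, ∠ = arctan(250/500) ≈ 26.57°
pole (s+991): 991 + j250 → |·| = √(991²+250²) = √1044581 ≈ 1022, ∠ = arctan(250/991) ≈ 14.16°
∠L = 98.33° − 130.04° = -31.71°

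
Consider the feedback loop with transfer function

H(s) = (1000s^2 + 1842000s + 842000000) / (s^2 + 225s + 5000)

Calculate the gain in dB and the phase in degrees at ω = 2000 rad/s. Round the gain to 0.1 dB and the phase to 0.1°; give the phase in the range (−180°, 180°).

Substitute s = j2000:
Numerator: 1000(j2000)^2 + 1842000(j2000) + 842000000 = -3158000000 + j3684000000
Denominator: (j2000)^2 + 225(j2000) + 5000 = -3995000 + j450000
|N| = √(3158000000² + 3684000000²) ≈ 4.8523e+09, ∠N ≈ 130.60°
|D| = √(3995000² + 450000²) ≈ 4.0203e+06, ∠D ≈ 173.57°
|H| = 4.8523e+09 / 4.0203e+06 ≈ 1206.9
Gain = 20 log₁₀(1206.9) ≈ 61.63 dB
∠H = 130.60° − 173.57° = -42.97°

61.6 dB, -43.0°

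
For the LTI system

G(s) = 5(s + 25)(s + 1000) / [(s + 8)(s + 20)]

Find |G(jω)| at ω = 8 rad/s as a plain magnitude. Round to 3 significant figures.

At s = jω = j8:
zero (s+25): 25 + j8 → |·| = √(25²+8²) = √689 ≈ 26.249, ∠ = arctan(8/25) ≈ 17.74°
zero (s+1000): 1000 + j8 → |·| = √(1000²+8²) = √1000064 ≈ 1000, ∠ = arctan(8/1000) ≈ 0.46°
pole (s+8): 8 + j8 → |·| = √(8²+8²) = √128 ≈ 11.314, ∠ = arctan(8/8) ≈ 45.00°
pole (s+20): 20 + j8 → |·| = √(20²+8²) = √464 ≈ 21.541, ∠ = arctan(8/20) ≈ 21.80°
|G| = 5 · 26249 / 243.71 ≈ 538.53

539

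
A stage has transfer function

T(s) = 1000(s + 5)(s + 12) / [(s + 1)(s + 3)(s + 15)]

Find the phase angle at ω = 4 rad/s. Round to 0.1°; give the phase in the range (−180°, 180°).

At s = jω = j4:
zero (s+5): 5 + j4 → |·| = √(5²+4²) = √41 ≈ 6.4031, ∠ = arctan(4/5) ≈ 38.66°
zero (s+12): 12 + j4 → |·| = √(12²+4²) = √160 ≈ 12.649, ∠ = arctan(4/12) ≈ 18.43°
pole (s+1): 1 + j4 → |·| = √(1²+4²) = √17 ≈ 4.1231, ∠ = arctan(4/1) ≈ 75.96°
pole (s+3): 3 + j4 → |·| = √(3²+4²) = √25 ≈ 5, ∠ = arctan(4/3) ≈ 53.13°
pole (s+15): 15 + j4 → |·| = √(15²+4²) = √241 ≈ 15.524, ∠ = arctan(4/15) ≈ 14.93°
∠T = 57.09° − 144.02° = -86.93°

-86.9°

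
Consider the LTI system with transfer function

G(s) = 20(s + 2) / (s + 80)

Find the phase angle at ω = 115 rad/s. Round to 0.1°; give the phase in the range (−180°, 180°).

33.8°

At s = jω = j115:
zero (s+2): 2 + j115 → |·| = √(2²+115²) = √13229 ≈ 115.02, ∠ = arctan(115/2) ≈ 89.00°
pole (s+80): 80 + j115 → |·| = √(80²+115²) = √19625 ≈ 140.09, ∠ = arctan(115/80) ≈ 55.18°
∠G = 89.00° − 55.18° = 33.82°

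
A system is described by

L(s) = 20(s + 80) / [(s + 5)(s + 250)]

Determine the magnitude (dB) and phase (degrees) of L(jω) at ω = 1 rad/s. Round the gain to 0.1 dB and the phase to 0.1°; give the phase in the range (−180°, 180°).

2.0 dB, -10.8°

At s = jω = j1:
zero (s+80): 80 + j1 → |·| = √(80²+1²) = √6401 ≈ 80.006, ∠ = arctan(1/80) ≈ 0.72°
pole (s+5): 5 + j1 → |·| = √(5²+1²) = √26 ≈ 5.099, ∠ = arctan(1/5) ≈ 11.31°
pole (s+250): 250 + j1 → |·| = √(250²+1²) = √62501 ≈ 250, ∠ = arctan(1/250) ≈ 0.23°
|L| = 20 · 80.006 / 1274.8 ≈ 1.2552
Gain = 20 log₁₀(1.2552) ≈ 1.97 dB
∠L = 0.72° − 11.54° = -10.82°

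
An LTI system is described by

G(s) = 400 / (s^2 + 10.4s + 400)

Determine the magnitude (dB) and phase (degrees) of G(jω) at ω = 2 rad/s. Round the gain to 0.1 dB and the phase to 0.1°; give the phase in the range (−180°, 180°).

At s = jω = j2:
quadratic: (j2)² + 10.4·j2 + 400 = 396 + j20.8 → |·| ≈ 396.55, ∠ ≈ 3.01°
|G| = 400 / 396.55 ≈ 1.0087
Gain = 20 log₁₀(1.0087) ≈ 0.08 dB
∠G = 0.00° − 3.01° = -3.01°

0.1 dB, -3.0°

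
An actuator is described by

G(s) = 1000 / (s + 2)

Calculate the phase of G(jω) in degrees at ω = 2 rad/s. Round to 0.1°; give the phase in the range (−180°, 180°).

-45.0°

At s = jω = j2:
pole (s+2): 2 + j2 → |·| = √(2²+2²) = √8 ≈ 2.8284, ∠ = arctan(2/2) ≈ 45.00°
∠G = 0.00° − 45.00° = -45.00°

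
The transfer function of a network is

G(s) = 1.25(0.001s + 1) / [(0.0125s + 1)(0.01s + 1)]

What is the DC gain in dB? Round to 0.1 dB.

G(0) = 1.25 · 1 / 1 = 1.25
20 log₁₀(1.25) ≈ 1.94 dB

1.9 dB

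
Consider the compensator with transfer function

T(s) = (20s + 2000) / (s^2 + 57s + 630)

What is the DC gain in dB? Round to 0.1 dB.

T(0) = 2000 / 630 ≈ 3.1746
20 log₁₀(3.1746) ≈ 10.03 dB

10.0 dB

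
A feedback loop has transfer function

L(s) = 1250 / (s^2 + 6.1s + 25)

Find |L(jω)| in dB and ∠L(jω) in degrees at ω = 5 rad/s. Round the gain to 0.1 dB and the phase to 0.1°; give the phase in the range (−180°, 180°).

At s = jω = j5:
quadratic: (j5)² + 6.1·j5 + 25 = 0 + j30.5 → |·| ≈ 30.5, ∠ ≈ 90.00°
|L| = 1250 / 30.5 ≈ 40.984
Gain = 20 log₁₀(40.984) ≈ 32.25 dB
∠L = 0.00° − 90.00° = -90.00°

32.3 dB, -90.0°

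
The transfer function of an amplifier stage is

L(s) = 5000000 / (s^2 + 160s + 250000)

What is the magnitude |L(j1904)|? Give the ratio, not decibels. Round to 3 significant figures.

At s = jω = j1904:
quadratic: (j1904)² + 160·j1904 + 250000 = -3375216 + j304640 → |·| ≈ 3.3889e+06, ∠ ≈ 174.84°
|L| = 5000000 / 3.3889e+06 ≈ 1.4754

1.48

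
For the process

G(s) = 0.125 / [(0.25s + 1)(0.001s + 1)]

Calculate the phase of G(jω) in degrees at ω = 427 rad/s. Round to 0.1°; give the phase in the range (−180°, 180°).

At ω = 427 rad/s:
pole (1 + j427·0.25) = 1 + j106.75 → |·| ≈ 106.75, ∠ ≈ 89.46°
pole (1 + j427·0.001) = 1 + j0.427 → |·| ≈ 1.0873, ∠ ≈ 23.12°
∠G = (0°) − (89.46° + 23.12°) = -112.58°

-112.6°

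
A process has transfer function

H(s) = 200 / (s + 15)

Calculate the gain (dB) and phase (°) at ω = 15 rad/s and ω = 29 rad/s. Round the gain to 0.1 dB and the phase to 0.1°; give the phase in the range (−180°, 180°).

At s = jω = j15:
pole (s+15): 15 + j15 → |·| = √(15²+15²) = √450 ≈ 21.213, ∠ = arctan(15/15) ≈ 45.00°
|H| = 200 / 21.213 ≈ 9.4282
Gain = 20 log₁₀(9.4282) ≈ 19.49 dB
∠H = 0.00° − 45.00° = -45.00°

At s = jω = j29:
pole (s+15): 15 + j29 → |·| = √(15²+29²) = √1066 ≈ 32.65, ∠ = arctan(29/15) ≈ 62.65°
|H| = 200 / 32.65 ≈ 6.1256
Gain = 20 log₁₀(6.1256) ≈ 15.74 dB
∠H = 0.00° − 62.65° = -62.65°

ω = 15: 19.5 dB, -45.0°; ω = 29: 15.7 dB, -62.7°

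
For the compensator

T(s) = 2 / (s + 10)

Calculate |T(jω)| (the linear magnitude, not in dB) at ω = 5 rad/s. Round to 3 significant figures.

Substitute s = j5:
Numerator: 2 = 2 + j0
Denominator: (j5) + 10 = 10 + j5
|N| = √(2² + 0²) ≈ 2, ∠N ≈ 0.00°
|D| = √(10² + 5²) ≈ 11.18, ∠D ≈ 26.57°
|T| = 2 / 11.18 ≈ 0.17889

0.179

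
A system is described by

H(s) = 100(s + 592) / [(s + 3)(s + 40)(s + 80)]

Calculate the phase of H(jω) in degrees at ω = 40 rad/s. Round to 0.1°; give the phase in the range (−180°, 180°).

At s = jω = j40:
zero (s+592): 592 + j40 → |·| = √(592²+40²) = √352064 ≈ 593.35, ∠ = arctan(40/592) ≈ 3.87°
pole (s+3): 3 + j40 → |·| = √(3²+40²) = √1609 ≈ 40.112, ∠ = arctan(40/3) ≈ 85.71°
pole (s+40): 40 + j40 → |·| = √(40²+40²) = √3200 ≈ 56.569, ∠ = arctan(40/40) ≈ 45.00°
pole (s+80): 80 + j40 → |·| = √(80²+40²) = √8000 ≈ 89.443, ∠ = arctan(40/80) ≈ 26.57°
∠H = 3.87° − 157.28° = -153.41°

-153.4°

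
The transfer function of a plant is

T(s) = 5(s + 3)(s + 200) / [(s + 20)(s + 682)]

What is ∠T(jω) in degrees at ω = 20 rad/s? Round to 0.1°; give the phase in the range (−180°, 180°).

40.5°

At s = jω = j20:
zero (s+3): 3 + j20 → |·| = √(3²+20²) = √409 ≈ 20.224, ∠ = arctan(20/3) ≈ 81.47°
zero (s+200): 200 + j20 → |·| = √(200²+20²) = √40400 ≈ 201, ∠ = arctan(20/200) ≈ 5.71°
pole (s+20): 20 + j20 → |·| = √(20²+20²) = √800 ≈ 28.284, ∠ = arctan(20/20) ≈ 45.00°
pole (s+682): 682 + j20 → |·| = √(682²+20²) = √465524 ≈ 682.29, ∠ = arctan(20/682) ≈ 1.68°
∠T = 87.18° − 46.68° = 40.50°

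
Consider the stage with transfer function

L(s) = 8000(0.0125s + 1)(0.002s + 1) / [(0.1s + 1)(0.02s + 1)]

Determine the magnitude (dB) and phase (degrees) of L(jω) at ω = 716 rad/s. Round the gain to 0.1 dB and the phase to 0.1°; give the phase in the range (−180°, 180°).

At ω = 716 rad/s:
zero (1 + j716·0.0125) = 1 + j8.95 → |·| ≈ 9.0057, ∠ ≈ 83.62°
zero (1 + j716·0.002) = 1 + j1.432 → |·| ≈ 1.7466, ∠ ≈ 55.07°
pole (1 + j716·0.1) = 1 + j71.6 → |·| ≈ 71.607, ∠ ≈ 89.20°
pole (1 + j716·0.02) = 1 + j14.32 → |·| ≈ 14.355, ∠ ≈ 86.01°
|L| = 8000 · 9.0057 · 1.7466 / (71.607 · 14.355) ≈ 122.42
Gain = 20 log₁₀(122.42) ≈ 41.76 dB
∠L = (83.62° + 55.07°) − (89.20° + 86.01°) = -36.52°

41.8 dB, -36.5°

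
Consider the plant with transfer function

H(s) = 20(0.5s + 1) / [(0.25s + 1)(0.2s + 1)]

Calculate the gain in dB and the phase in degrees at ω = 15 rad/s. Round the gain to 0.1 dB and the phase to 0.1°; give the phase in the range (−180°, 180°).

21.8 dB, -64.2°

At ω = 15 rad/s:
zero (1 + j15·0.5) = 1 + j7.5 → |·| ≈ 7.5664, ∠ ≈ 82.41°
pole (1 + j15·0.25) = 1 + j3.75 → |·| ≈ 3.881, ∠ ≈ 75.07°
pole (1 + j15·0.2) = 1 + j3 → |·| ≈ 3.1623, ∠ ≈ 71.57°
|H| = 20 · 7.5664 / (3.881 · 3.1623) ≈ 12.33
Gain = 20 log₁₀(12.33) ≈ 21.82 dB
∠H = (82.41°) − (75.07° + 71.57°) = -64.23°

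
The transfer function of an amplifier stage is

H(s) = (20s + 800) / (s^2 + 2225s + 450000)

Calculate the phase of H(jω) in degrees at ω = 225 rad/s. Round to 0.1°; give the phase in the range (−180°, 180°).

28.5°

Substitute s = j225:
Numerator: 20(j225) + 800 = 800 + j4500
Denominator: (j225)^2 + 2225(j225) + 450000 = 399375 + j500625
|N| = √(800² + 4500²) ≈ 4570.6, ∠N ≈ 79.92°
|D| = √(399375² + 500625²) ≈ 6.4041e+05, ∠D ≈ 51.42°
∠H = 79.92° − 51.42° = 28.50°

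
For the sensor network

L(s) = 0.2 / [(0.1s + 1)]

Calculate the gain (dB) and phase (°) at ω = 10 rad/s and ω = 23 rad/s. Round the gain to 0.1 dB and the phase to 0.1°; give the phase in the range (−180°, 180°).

ω = 10: -17.0 dB, -45.0°; ω = 23: -22.0 dB, -66.5°

At ω = 10 rad/s:
pole (1 + j10·0.1) = 1 + j1 → |·| ≈ 1.4142, ∠ ≈ 45.00°
|L| = 0.2 · 1 / (1.4142) ≈ 0.14142
Gain = 20 log₁₀(0.14142) ≈ -16.99 dB
∠L = (0°) − (45.00°) = -45.00°

At ω = 23 rad/s:
pole (1 + j23·0.1) = 1 + j2.3 → |·| ≈ 2.508, ∠ ≈ 66.50°
|L| = 0.2 · 1 / (2.508) ≈ 0.079745
Gain = 20 log₁₀(0.079745) ≈ -21.97 dB
∠L = (0°) − (66.50°) = -66.50°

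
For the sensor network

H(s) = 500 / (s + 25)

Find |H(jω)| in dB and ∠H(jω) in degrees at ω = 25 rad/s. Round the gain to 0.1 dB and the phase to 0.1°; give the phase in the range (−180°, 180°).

23.0 dB, -45.0°

Substitute s = j25:
Numerator: 500 = 500 + j0
Denominator: (j25) + 25 = 25 + j25
|N| = √(500² + 0²) ≈ 500, ∠N ≈ 0.00°
|D| = √(25² + 25²) ≈ 35.355, ∠D ≈ 45.00°
|H| = 500 / 35.355 ≈ 14.142
Gain = 20 log₁₀(14.142) ≈ 23.01 dB
∠H = 0.00° − 45.00° = -45.00°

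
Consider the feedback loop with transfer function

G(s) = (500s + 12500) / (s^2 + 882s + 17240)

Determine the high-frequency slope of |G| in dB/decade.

Each pole contributes −20 dB/decade at high frequency; each zero contributes +20 dB/decade.
Net: 1 zero(s) − 2 pole(s) → -20 dB/decade.

-20 dB/decade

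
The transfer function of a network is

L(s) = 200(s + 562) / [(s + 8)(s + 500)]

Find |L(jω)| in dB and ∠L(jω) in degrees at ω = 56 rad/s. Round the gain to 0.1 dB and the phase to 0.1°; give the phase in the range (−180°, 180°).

12.0 dB, -82.6°

At s = jω = j56:
zero (s+562): 562 + j56 → |·| = √(562²+56²) = √318980 ≈ 564.78, ∠ = arctan(56/562) ≈ 5.69°
pole (s+8): 8 + j56 → |·| = √(8²+56²) = √3200 ≈ 56.569, ∠ = arctan(56/8) ≈ 81.87°
pole (s+500): 500 + j56 → |·| = √(500²+56²) = √253136 ≈ 503.13, ∠ = arctan(56/500) ≈ 6.39°
|L| = 200 · 564.78 / 28462 ≈ 3.9687
Gain = 20 log₁₀(3.9687) ≈ 11.97 dB
∠L = 5.69° − 88.26° = -82.57°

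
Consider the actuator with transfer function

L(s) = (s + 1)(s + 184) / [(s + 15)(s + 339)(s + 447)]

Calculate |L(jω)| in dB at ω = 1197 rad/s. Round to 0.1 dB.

At s = jω = j1197:
zero (s+1): 1 + j1197 → |·| = √(1²+1197²) = √1432810 ≈ 1197, ∠ = arctan(1197/1) ≈ 89.95°
zero (s+184): 184 + j1197 → |·| = √(184²+1197²) = √1466665 ≈ 1211.1, ∠ = arctan(1197/184) ≈ 81.26°
pole (s+15): 15 + j1197 → |·| = √(15²+1197²) = √1433034 ≈ 1197.1, ∠ = arctan(1197/15) ≈ 89.28°
pole (s+339): 339 + j1197 → |·| = √(339²+1197²) = √1547730 ≈ 1244.1, ∠ = arctan(1197/339) ≈ 74.19°
pole (s+447): 447 + j1197 → |·| = √(447²+1197²) = √1632618 ≈ 1277.7, ∠ = arctan(1197/447) ≈ 69.52°
|L| = 1 · 1.4497e+06 / 1.9029e+09 ≈ 0.00076184
Gain = 20 log₁₀(0.00076184) ≈ -62.36 dB

-62.4 dB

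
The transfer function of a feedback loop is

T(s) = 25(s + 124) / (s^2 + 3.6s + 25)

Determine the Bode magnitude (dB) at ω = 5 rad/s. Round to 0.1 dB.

44.7 dB

At s = jω = j5:
zero (s+124): 124 + j5 → |·| = √(124²+5²) = √15401 ≈ 124.1, ∠ = arctan(5/124) ≈ 2.31°
quadratic: (j5)² + 3.6·j5 + 25 = 0 + j18 → |·| ≈ 18, ∠ ≈ 90.00°
|T| = 25 · 124.1 / 18 ≈ 172.36
Gain = 20 log₁₀(172.36) ≈ 44.73 dB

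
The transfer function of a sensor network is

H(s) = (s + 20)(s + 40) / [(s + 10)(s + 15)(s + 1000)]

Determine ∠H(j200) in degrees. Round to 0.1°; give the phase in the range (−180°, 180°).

At s = jω = j200:
zero (s+20): 20 + j200 → |·| = √(20²+200²) = √40400 ≈ 201, ∠ = arctan(200/20) ≈ 84.29°
zero (s+40): 40 + j200 → |·| = √(40²+200²) = √41600 ≈ 203.96, ∠ = arctan(200/40) ≈ 78.69°
pole (s+10): 10 + j200 → |·| = √(10²+200²) = √40100 ≈ 200.25, ∠ = arctan(200/10) ≈ 87.14°
pole (s+15): 15 + j200 → |·| = √(15²+200²) = √40225 ≈ 200.56, ∠ = arctan(200/15) ≈ 85.71°
pole (s+1000): 1000 + j200 → |·| = √(1000²+200²) = √1040000 ≈ 1019.8, ∠ = arctan(200/1000) ≈ 11.31°
∠H = 162.98° − 184.16° = -21.18°

-21.2°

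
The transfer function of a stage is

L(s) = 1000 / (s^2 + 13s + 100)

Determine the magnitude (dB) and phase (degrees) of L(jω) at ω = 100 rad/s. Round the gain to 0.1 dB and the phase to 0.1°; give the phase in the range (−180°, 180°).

-20.0 dB, -172.5°

At s = jω = j100:
quadratic: (j100)² + 13·j100 + 100 = -9900 + j1300 → |·| ≈ 9985, ∠ ≈ 172.52°
|L| = 1000 / 9985 ≈ 0.10015
Gain = 20 log₁₀(0.10015) ≈ -19.99 dB
∠L = 0.00° − 172.52° = -172.52°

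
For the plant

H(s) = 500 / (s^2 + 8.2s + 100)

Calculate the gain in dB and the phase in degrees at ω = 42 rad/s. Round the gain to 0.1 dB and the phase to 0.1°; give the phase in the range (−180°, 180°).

At s = jω = j42:
quadratic: (j42)² + 8.2·j42 + 100 = -1664 + j344.4 → |·| ≈ 1699.3, ∠ ≈ 168.31°
|H| = 500 / 1699.3 ≈ 0.29424
Gain = 20 log₁₀(0.29424) ≈ -10.63 dB
∠H = 0.00° − 168.31° = -168.31°

-10.6 dB, -168.3°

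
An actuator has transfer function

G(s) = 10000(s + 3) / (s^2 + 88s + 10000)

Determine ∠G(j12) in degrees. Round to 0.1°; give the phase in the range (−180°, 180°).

69.8°

At s = jω = j12:
zero (s+3): 3 + j12 → |·| = √(3²+12²) = √153 ≈ 12.369, ∠ = arctan(12/3) ≈ 75.96°
quadratic: (j12)² + 88·j12 + 10000 = 9856 + j1056 → |·| ≈ 9912.4, ∠ ≈ 6.12°
∠G = 75.96° − 6.12° = 69.84°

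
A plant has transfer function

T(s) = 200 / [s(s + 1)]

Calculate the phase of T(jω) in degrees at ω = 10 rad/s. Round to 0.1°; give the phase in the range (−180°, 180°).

-174.3°

At s = jω = j10:
pole (s+1): 1 + j10 → |·| = √(1²+10²) = √101 ≈ 10.05, ∠ = arctan(10/1) ≈ 84.29°
pole at origin: |s| = 10, ∠ = 90.00° (in denominator)
∠T = 0.00° − 174.29° = -174.29°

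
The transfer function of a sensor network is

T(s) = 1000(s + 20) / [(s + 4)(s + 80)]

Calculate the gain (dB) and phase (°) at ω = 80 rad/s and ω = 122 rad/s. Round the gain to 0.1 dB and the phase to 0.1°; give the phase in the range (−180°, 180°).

ω = 80: 19.2 dB, -56.2°; ω = 122: 16.8 dB, -64.2°

At s = jω = j80:
zero (s+20): 20 + j80 → |·| = √(20²+80²) = √6800 ≈ 82.462, ∠ = arctan(80/20) ≈ 75.96°
pole (s+4): 4 + j80 → |·| = √(4²+80²) = √6416 ≈ 80.1, ∠ = arctan(80/4) ≈ 87.14°
pole (s+80): 80 + j80 → |·| = √(80²+80²) = √12800 ≈ 113.14, ∠ = arctan(80/80) ≈ 45.00°
|T| = 1000 · 82.462 / 9062.5 ≈ 9.0993
Gain = 20 log₁₀(9.0993) ≈ 19.18 dB
∠T = 75.96° − 132.14° = -56.18°

At s = jω = j122:
zero (s+20): 20 + j122 → |·| = √(20²+122²) = √15284 ≈ 123.63, ∠ = arctan(122/20) ≈ 80.69°
pole (s+4): 4 + j122 → |·| = √(4²+122²) = √14900 ≈ 122.07, ∠ = arctan(122/4) ≈ 88.12°
pole (s+80): 80 + j122 → |·| = √(80²+122²) = √21284 ≈ 145.89, ∠ = arctan(122/80) ≈ 56.75°
|T| = 1000 · 123.63 / 17809 ≈ 6.942
Gain = 20 log₁₀(6.942) ≈ 16.83 dB
∠T = 80.69° − 144.87° = -64.18°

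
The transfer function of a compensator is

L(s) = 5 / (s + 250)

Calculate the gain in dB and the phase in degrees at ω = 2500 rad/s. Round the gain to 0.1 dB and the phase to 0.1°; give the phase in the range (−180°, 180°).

-54.0 dB, -84.3°

Substitute s = j2500:
Numerator: 5 = 5 + j0
Denominator: (j2500) + 250 = 250 + j2500
|N| = √(5² + 0²) ≈ 5, ∠N ≈ 0.00°
|D| = √(250² + 2500²) ≈ 2512.5, ∠D ≈ 84.29°
|L| = 5 / 2512.5 ≈ 0.00199
Gain = 20 log₁₀(0.00199) ≈ -54.02 dB
∠L = 0.00° − 84.29° = -84.29°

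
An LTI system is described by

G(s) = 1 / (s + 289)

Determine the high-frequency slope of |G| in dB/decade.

-20 dB/decade

Each pole contributes −20 dB/decade at high frequency; each zero contributes +20 dB/decade.
Net: 0 zero(s) − 1 pole(s) → -20 dB/decade.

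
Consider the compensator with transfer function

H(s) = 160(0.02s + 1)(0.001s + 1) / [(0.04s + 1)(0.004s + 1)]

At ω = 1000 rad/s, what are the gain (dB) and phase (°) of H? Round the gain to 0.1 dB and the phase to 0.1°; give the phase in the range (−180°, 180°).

At ω = 1000 rad/s:
zero (1 + j1000·0.02) = 1 + j20 → |·| ≈ 20.025, ∠ ≈ 87.14°
zero (1 + j1000·0.001) = 1 + j1 → |·| ≈ 1.4142, ∠ ≈ 45.00°
pole (1 + j1000·0.04) = 1 + j40 → |·| ≈ 40.012, ∠ ≈ 88.57°
pole (1 + j1000·0.004) = 1 + j4 → |·| ≈ 4.1231, ∠ ≈ 75.96°
|H| = 160 · 20.025 · 1.4142 / (40.012 · 4.1231) ≈ 27.466
Gain = 20 log₁₀(27.466) ≈ 28.78 dB
∠H = (87.14° + 45.00°) − (88.57° + 75.96°) = -32.39°

28.8 dB, -32.4°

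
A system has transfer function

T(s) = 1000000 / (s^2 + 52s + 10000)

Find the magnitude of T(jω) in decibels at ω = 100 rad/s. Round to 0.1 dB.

At s = jω = j100:
quadratic: (j100)² + 52·j100 + 10000 = 0 + j5200 → |·| ≈ 5200, ∠ ≈ 90.00°
|T| = 1000000 / 5200 ≈ 192.31
Gain = 20 log₁₀(192.31) ≈ 45.68 dB

45.7 dB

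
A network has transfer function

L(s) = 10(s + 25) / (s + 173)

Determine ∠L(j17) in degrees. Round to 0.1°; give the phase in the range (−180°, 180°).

At s = jω = j17:
zero (s+25): 25 + j17 → |·| = √(25²+17²) = √914 ≈ 30.232, ∠ = arctan(17/25) ≈ 34.22°
pole (s+173): 173 + j17 → |·| = √(173²+17²) = √30218 ≈ 173.83, ∠ = arctan(17/173) ≈ 5.61°
∠L = 34.22° − 5.61° = 28.61°

28.6°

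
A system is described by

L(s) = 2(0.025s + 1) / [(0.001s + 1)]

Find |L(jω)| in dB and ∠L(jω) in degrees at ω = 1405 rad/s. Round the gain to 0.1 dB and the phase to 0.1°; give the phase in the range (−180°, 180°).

32.2 dB, 33.8°

At ω = 1405 rad/s:
zero (1 + j1405·0.025) = 1 + j35.125 → |·| ≈ 35.139, ∠ ≈ 88.37°
pole (1 + j1405·0.001) = 1 + j1.405 → |·| ≈ 1.7245, ∠ ≈ 54.56°
|L| = 2 · 35.139 / (1.7245) ≈ 40.753
Gain = 20 log₁₀(40.753) ≈ 32.20 dB
∠L = (88.37°) − (54.56°) = 33.81°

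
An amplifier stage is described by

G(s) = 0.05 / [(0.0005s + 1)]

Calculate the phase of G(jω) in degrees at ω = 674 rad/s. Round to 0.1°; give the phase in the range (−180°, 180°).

-18.6°

At ω = 674 rad/s:
pole (1 + j674·0.0005) = 1 + j0.337 → |·| ≈ 1.0553, ∠ ≈ 18.62°
∠G = (0°) − (18.62°) = -18.62°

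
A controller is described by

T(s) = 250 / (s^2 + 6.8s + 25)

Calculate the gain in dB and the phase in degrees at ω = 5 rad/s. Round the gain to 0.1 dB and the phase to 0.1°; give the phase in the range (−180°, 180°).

17.3 dB, -90.0°

At s = jω = j5:
quadratic: (j5)² + 6.8·j5 + 25 = 0 + j34 → |·| ≈ 34, ∠ ≈ 90.00°
|T| = 250 / 34 ≈ 7.3529
Gain = 20 log₁₀(7.3529) ≈ 17.33 dB
∠T = 0.00° − 90.00° = -90.00°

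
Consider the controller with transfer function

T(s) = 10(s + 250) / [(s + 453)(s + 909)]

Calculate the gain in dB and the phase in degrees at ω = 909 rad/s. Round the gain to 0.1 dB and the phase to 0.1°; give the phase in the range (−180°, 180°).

-42.8 dB, -33.9°

At s = jω = j909:
zero (s+250): 250 + j909 → |·| = √(250²+909²) = √888781 ≈ 942.75, ∠ = arctan(909/250) ≈ 74.62°
pole (s+453): 453 + j909 → |·| = √(453²+909²) = √1031490 ≈ 1015.6, ∠ = arctan(909/453) ≈ 63.51°
pole (s+909): 909 + j909 → |·| = √(909²+909²) = √1652562 ≈ 1285.5, ∠ = arctan(909/909) ≈ 45.00°
|T| = 10 · 942.75 / 1.3056e+06 ≈ 0.0072208
Gain = 20 log₁₀(0.0072208) ≈ -42.83 dB
∠T = 74.62° − 108.51° = -33.89°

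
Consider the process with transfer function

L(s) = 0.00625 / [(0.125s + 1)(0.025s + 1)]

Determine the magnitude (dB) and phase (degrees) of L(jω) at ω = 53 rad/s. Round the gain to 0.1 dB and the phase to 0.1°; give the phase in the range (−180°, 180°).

At ω = 53 rad/s:
pole (1 + j53·0.125) = 1 + j6.625 → |·| ≈ 6.7, ∠ ≈ 81.42°
pole (1 + j53·0.025) = 1 + j1.325 → |·| ≈ 1.66, ∠ ≈ 52.96°
|L| = 0.00625 · 1 / (6.7 · 1.66) ≈ 0.00056195
Gain = 20 log₁₀(0.00056195) ≈ -65.01 dB
∠L = (0°) − (81.42° + 52.96°) = -134.38°

-65.0 dB, -134.4°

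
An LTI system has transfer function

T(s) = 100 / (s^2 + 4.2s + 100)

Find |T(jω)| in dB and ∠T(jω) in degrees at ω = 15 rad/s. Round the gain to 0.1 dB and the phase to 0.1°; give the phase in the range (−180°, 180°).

At s = jω = j15:
quadratic: (j15)² + 4.2·j15 + 100 = -125 + j63 → |·| ≈ 139.98, ∠ ≈ 153.25°
|T| = 100 / 139.98 ≈ 0.71439
Gain = 20 log₁₀(0.71439) ≈ -2.92 dB
∠T = 0.00° − 153.25° = -153.25°

-2.9 dB, -153.3°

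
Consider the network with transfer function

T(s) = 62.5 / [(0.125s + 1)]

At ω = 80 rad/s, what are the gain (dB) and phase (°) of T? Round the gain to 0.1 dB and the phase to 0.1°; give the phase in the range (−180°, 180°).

15.9 dB, -84.3°

At ω = 80 rad/s:
pole (1 + j80·0.125) = 1 + j10 → |·| ≈ 10.05, ∠ ≈ 84.29°
|T| = 62.5 · 1 / (10.05) ≈ 6.2189
Gain = 20 log₁₀(6.2189) ≈ 15.87 dB
∠T = (0°) − (84.29°) = -84.29°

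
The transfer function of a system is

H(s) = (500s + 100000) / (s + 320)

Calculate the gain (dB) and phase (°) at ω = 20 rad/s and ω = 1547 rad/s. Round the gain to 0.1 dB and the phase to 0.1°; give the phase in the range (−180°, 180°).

Substitute s = j20:
Numerator: 500(j20) + 100000 = 100000 + j10000
Denominator: (j20) + 320 = 320 + j20
|N| = √(100000² + 10000²) ≈ 1.005e+05, ∠N ≈ 5.71°
|D| = √(320² + 20²) ≈ 320.62, ∠D ≈ 3.58°
|H| = 1.005e+05 / 320.62 ≈ 313.46
Gain = 20 log₁₀(313.46) ≈ 49.92 dB
∠H = 5.71° − 3.58° = 2.13°

Substitute s = j1547:
Numerator: 500(j1547) + 100000 = 100000 + j773500
Denominator: (j1547) + 320 = 320 + j1547
|N| = √(100000² + 773500²) ≈ 7.7994e+05, ∠N ≈ 82.63°
|D| = √(320² + 1547²) ≈ 1579.7, ∠D ≈ 78.31°
|H| = 7.7994e+05 / 1579.7 ≈ 493.73
Gain = 20 log₁₀(493.73) ≈ 53.87 dB
∠H = 82.63° − 78.31° = 4.32°

ω = 20: 49.9 dB, 2.1°; ω = 1547: 53.9 dB, 4.3°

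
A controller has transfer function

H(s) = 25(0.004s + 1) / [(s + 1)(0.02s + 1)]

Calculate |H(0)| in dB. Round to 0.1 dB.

H(0) = 25 · 1 / 1 = 25
20 log₁₀(25) ≈ 27.96 dB

28.0 dB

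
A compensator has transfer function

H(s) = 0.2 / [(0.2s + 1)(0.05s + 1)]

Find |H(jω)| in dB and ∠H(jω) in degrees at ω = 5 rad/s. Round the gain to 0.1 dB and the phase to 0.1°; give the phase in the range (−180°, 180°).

At ω = 5 rad/s:
pole (1 + j5·0.2) = 1 + j1 → |·| ≈ 1.4142, ∠ ≈ 45.00°
pole (1 + j5·0.05) = 1 + j0.25 → |·| ≈ 1.0308, ∠ ≈ 14.04°
|H| = 0.2 · 1 / (1.4142 · 1.0308) ≈ 0.1372
Gain = 20 log₁₀(0.1372) ≈ -17.25 dB
∠H = (0°) − (45.00° + 14.04°) = -59.04°

-17.3 dB, -59.0°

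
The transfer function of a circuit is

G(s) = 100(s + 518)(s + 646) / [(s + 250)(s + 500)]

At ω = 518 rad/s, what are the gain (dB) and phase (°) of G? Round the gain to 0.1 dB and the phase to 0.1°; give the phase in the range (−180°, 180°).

43.3 dB, -26.5°

At s = jω = j518:
zero (s+518): 518 + j518 → |·| = √(518²+518²) = √536648 ≈ 732.56, ∠ = arctan(518/518) ≈ 45.00°
zero (s+646): 646 + j518 → |·| = √(646²+518²) = √685640 ≈ 828.03, ∠ = arctan(518/646) ≈ 38.72°
pole (s+250): 250 + j518 → |·| = √(250²+518²) = √330824 ≈ 575.17, ∠ = arctan(518/250) ≈ 64.24°
pole (s+500): 500 + j518 → |·| = √(500²+518²) = √518324 ≈ 719.95, ∠ = arctan(518/500) ≈ 46.01°
|G| = 100 · 6.0658e+05 / 4.1409e+05 ≈ 146.49
Gain = 20 log₁₀(146.49) ≈ 43.32 dB
∠G = 83.72° − 110.25° = -26.53°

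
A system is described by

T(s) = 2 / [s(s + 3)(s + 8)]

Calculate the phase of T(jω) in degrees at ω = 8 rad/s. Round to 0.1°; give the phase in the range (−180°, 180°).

At s = jω = j8:
pole (s+3): 3 + j8 → |·| = √(3²+8²) = √73 ≈ 8.544, ∠ = arctan(8/3) ≈ 69.44°
pole (s+8): 8 + j8 → |·| = √(8²+8²) = √128 ≈ 11.314, ∠ = arctan(8/8) ≈ 45.00°
pole at origin: |s| = 8, ∠ = 90.00° (in denominator)
∠T = 0.00° − 204.44° = -204.44° ≡ 155.56° (principal value)

155.6°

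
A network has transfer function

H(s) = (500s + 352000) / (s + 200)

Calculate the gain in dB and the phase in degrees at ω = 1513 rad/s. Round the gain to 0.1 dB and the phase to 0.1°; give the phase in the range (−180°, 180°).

54.8 dB, -17.4°

Substitute s = j1513:
Numerator: 500(j1513) + 352000 = 352000 + j756500
Denominator: (j1513) + 200 = 200 + j1513
|N| = √(352000² + 756500²) ≈ 8.3438e+05, ∠N ≈ 65.05°
|D| = √(200² + 1513²) ≈ 1526.2, ∠D ≈ 82.47°
|H| = 8.3438e+05 / 1526.2 ≈ 546.7
Gain = 20 log₁₀(546.7) ≈ 54.75 dB
∠H = 65.05° − 82.47° = -17.42°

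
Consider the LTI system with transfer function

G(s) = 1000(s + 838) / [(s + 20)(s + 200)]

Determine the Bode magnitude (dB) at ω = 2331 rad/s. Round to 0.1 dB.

-6.9 dB

At s = jω = j2331:
zero (s+838): 838 + j2331 → |·| = √(838²+2331²) = √6135805 ≈ 2477.1, ∠ = arctan(2331/838) ≈ 70.23°
pole (s+20): 20 + j2331 → |·| = √(20²+2331²) = √5433961 ≈ 2331.1, ∠ = arctan(2331/20) ≈ 89.51°
pole (s+200): 200 + j2331 → |·| = √(200²+2331²) = √5473561 ≈ 2339.6, ∠ = arctan(2331/200) ≈ 85.10°
|G| = 1000 · 2477.1 / 5.4538e+06 ≈ 0.4542
Gain = 20 log₁₀(0.4542) ≈ -6.86 dB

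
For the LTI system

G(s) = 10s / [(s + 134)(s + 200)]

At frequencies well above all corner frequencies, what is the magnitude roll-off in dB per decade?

-20 dB/decade

Each pole contributes −20 dB/decade at high frequency; each zero contributes +20 dB/decade.
Net: 1 zero(s) − 2 pole(s) → -20 dB/decade.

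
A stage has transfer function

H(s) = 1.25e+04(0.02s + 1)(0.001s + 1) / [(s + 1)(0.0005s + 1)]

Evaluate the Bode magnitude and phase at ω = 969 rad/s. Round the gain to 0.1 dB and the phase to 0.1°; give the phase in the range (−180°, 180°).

At ω = 969 rad/s:
zero (1 + j969·0.02) = 1 + j19.38 → |·| ≈ 19.406, ∠ ≈ 87.05°
zero (1 + j969·0.001) = 1 + j0.969 → |·| ≈ 1.3925, ∠ ≈ 44.10°
pole (1 + j969·1) = 1 + j969 → |·| ≈ 969, ∠ ≈ 89.94°
pole (1 + j969·0.0005) = 1 + j0.4845 → |·| ≈ 1.1112, ∠ ≈ 25.85°
|H| = 1.25e+04 · 19.406 · 1.3925 / (969 · 1.1112) ≈ 313.71
Gain = 20 log₁₀(313.71) ≈ 49.93 dB
∠H = (87.05° + 44.10°) − (89.94° + 25.85°) = 15.36°

49.9 dB, 15.4°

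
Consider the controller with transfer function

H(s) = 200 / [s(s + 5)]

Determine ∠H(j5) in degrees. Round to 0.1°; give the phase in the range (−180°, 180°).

-135.0°

At s = jω = j5:
pole (s+5): 5 + j5 → |·| = √(5²+5²) = √50 ≈ 7.0711, ∠ = arctan(5/5) ≈ 45.00°
pole at origin: |s| = 5, ∠ = 90.00° (in denominator)
∠H = 0.00° − 135.00° = -135.00°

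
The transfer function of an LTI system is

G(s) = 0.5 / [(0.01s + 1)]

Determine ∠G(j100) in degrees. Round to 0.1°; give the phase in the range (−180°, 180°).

At ω = 100 rad/s:
pole (1 + j100·0.01) = 1 + j1 → |·| ≈ 1.4142, ∠ ≈ 45.00°
∠G = (0°) − (45.00°) = -45.00°

-45.0°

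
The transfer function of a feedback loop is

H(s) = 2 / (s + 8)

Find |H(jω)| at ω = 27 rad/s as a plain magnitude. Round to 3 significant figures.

Substitute s = j27:
Numerator: 2 = 2 + j0
Denominator: (j27) + 8 = 8 + j27
|N| = √(2² + 0²) ≈ 2, ∠N ≈ 0.00°
|D| = √(8² + 27²) ≈ 28.16, ∠D ≈ 73.50°
|H| = 2 / 28.16 ≈ 0.071023

0.0710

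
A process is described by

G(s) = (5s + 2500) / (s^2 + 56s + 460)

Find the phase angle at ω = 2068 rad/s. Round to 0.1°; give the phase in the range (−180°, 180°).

-102.0°

Substitute s = j2068:
Numerator: 5(j2068) + 2500 = 2500 + j10340
Denominator: (j2068)^2 + 56(j2068) + 460 = -4276164 + j115808
|N| = √(2500² + 10340²) ≈ 10638, ∠N ≈ 76.41°
|D| = √(4276164² + 115808²) ≈ 4.2777e+06, ∠D ≈ 178.45°
∠G = 76.41° − 178.45° = -102.04°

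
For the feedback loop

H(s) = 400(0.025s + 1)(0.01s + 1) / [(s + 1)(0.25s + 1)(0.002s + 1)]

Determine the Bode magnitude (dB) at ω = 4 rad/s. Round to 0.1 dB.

At ω = 4 rad/s:
zero (1 + j4·0.025) = 1 + j0.1 → |·| ≈ 1.005, ∠ ≈ 5.71°
zero (1 + j4·0.01) = 1 + j0.04 → |·| ≈ 1.0008, ∠ ≈ 2.29°
pole (1 + j4·1) = 1 + j4 → |·| ≈ 4.1231, ∠ ≈ 75.96°
pole (1 + j4·0.25) = 1 + j1 → |·| ≈ 1.4142, ∠ ≈ 45.00°
pole (1 + j4·0.002) = 1 + j0.008 → |·| ≈ 1, ∠ ≈ 0.46°
|H| = 400 · 1.005 · 1.0008 / (4.1231 · 1.4142 · 1) ≈ 68.998
Gain = 20 log₁₀(68.998) ≈ 36.78 dB

36.8 dB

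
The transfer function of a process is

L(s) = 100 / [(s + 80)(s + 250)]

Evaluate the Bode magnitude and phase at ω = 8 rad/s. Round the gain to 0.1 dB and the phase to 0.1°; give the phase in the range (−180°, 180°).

At s = jω = j8:
pole (s+80): 80 + j8 → |·| = √(80²+8²) = √6464 ≈ 80.399, ∠ = arctan(8/80) ≈ 5.71°
pole (s+250): 250 + j8 → |·| = √(250²+8²) = √62564 ≈ 250.13, ∠ = arctan(8/250) ≈ 1.83°
|L| = 100 / 20110 ≈ 0.0049727
Gain = 20 log₁₀(0.0049727) ≈ -46.07 dB
∠L = 0.00° − 7.54° = -7.54°

-46.1 dB, -7.5°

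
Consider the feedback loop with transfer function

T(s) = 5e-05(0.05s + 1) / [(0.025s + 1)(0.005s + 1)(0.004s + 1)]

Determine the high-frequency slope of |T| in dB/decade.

-40 dB/decade

Each pole contributes −20 dB/decade at high frequency; each zero contributes +20 dB/decade.
Net: 1 zero(s) − 3 pole(s) → -40 dB/decade.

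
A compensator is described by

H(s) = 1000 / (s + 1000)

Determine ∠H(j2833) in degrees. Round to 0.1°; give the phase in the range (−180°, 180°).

At s = jω = j2833:
pole (s+1000): 1000 + j2833 → |·| = √(1000²+2833²) = √9025889 ≈ 3004.3, ∠ = arctan(2833/1000) ≈ 70.56°
∠H = 0.00° − 70.56° = -70.56°

-70.6°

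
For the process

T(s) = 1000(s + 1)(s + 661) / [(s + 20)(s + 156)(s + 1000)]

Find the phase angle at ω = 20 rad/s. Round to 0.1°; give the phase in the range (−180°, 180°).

At s = jω = j20:
zero (s+1): 1 + j20 → |·| = √(1²+20²) = √401 ≈ 20.025, ∠ = arctan(20/1) ≈ 87.14°
zero (s+661): 661 + j20 → |·| = √(661²+20²) = √437321 ≈ 661.3, ∠ = arctan(20/661) ≈ 1.73°
pole (s+20): 20 + j20 → |·| = √(20²+20²) = √800 ≈ 28.284, ∠ = arctan(20/20) ≈ 45.00°
pole (s+156): 156 + j20 → |·| = √(156²+20²) = √24736 ≈ 157.28, ∠ = arctan(20/156) ≈ 7.31°
pole (s+1000): 1000 + j20 → |·| = √(1000²+20²) = √1000400 ≈ 1000.2, ∠ = arctan(20/1000) ≈ 1.15°
∠T = 88.87° − 53.46° = 35.41°

35.4°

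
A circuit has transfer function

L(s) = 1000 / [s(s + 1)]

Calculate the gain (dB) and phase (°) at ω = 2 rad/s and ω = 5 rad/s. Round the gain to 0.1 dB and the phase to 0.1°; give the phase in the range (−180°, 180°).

At s = jω = j2:
pole (s+1): 1 + j2 → |·| = √(1²+2²) = √5 ≈ 2.2361, ∠ = arctan(2/1) ≈ 63.43°
pole at origin: |s| = 2, ∠ = 90.00° (in denominator)
|L| = 1000 / 4.4722 ≈ 223.6
Gain = 20 log₁₀(223.6) ≈ 46.99 dB
∠L = 0.00° − 153.43° = -153.43°

At s = jω = j5:
pole (s+1): 1 + j5 → |·| = √(1²+5²) = √26 ≈ 5.099, ∠ = arctan(5/1) ≈ 78.69°
pole at origin: |s| = 5, ∠ = 90.00° (in denominator)
|L| = 1000 / 25.495 ≈ 39.223
Gain = 20 log₁₀(39.223) ≈ 31.87 dB
∠L = 0.00° − 168.69° = -168.69°

ω = 2: 47.0 dB, -153.4°; ω = 5: 31.9 dB, -168.7°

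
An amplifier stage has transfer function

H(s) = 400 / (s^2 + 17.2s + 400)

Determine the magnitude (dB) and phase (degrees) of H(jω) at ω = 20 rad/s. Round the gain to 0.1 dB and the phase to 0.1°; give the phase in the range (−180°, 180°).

At s = jω = j20:
quadratic: (j20)² + 17.2·j20 + 400 = 0 + j344 → |·| ≈ 344, ∠ ≈ 90.00°
|H| = 400 / 344 ≈ 1.1628
Gain = 20 log₁₀(1.1628) ≈ 1.31 dB
∠H = 0.00° − 90.00° = -90.00°

1.3 dB, -90.0°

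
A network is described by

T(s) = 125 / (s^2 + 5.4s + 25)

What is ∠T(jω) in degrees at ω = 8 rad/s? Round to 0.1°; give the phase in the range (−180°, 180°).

-132.1°

At s = jω = j8:
quadratic: (j8)² + 5.4·j8 + 25 = -39 + j43.2 → |·| ≈ 58.2, ∠ ≈ 132.08°
∠T = 0.00° − 132.08° = -132.08°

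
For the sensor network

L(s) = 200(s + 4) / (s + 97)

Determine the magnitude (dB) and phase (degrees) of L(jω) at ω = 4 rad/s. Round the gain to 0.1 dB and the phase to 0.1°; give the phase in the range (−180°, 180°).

At s = jω = j4:
zero (s+4): 4 + j4 → |·| = √(4²+4²) = √32 ≈ 5.6569, ∠ = arctan(4/4) ≈ 45.00°
pole (s+97): 97 + j4 → |·| = √(97²+4²) = √9425 ≈ 97.082, ∠ = arctan(4/97) ≈ 2.36°
|L| = 200 · 5.6569 / 97.082 ≈ 11.654
Gain = 20 log₁₀(11.654) ≈ 21.33 dB
∠L = 45.00° − 2.36° = 42.64°

21.3 dB, 42.6°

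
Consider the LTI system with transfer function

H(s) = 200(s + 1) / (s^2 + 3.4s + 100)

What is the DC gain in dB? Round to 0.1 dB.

H(0) = 200·1 / 100 = 2
20 log₁₀(2) ≈ 6.02 dB

6.0 dB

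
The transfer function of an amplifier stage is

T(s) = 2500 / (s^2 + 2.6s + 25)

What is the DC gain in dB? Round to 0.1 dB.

T(0) = 2500 / 25 = 100
20 log₁₀(100) ≈ 40.00 dB

40.0 dB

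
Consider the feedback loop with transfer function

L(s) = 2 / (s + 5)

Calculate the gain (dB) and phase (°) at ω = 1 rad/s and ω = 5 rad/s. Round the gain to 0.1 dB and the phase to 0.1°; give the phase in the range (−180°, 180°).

Substitute s = j1:
Numerator: 2 = 2 + j0
Denominator: (j1) + 5 = 5 + j1
|N| = √(2² + 0²) ≈ 2, ∠N ≈ 0.00°
|D| = √(5² + 1²) ≈ 5.099, ∠D ≈ 11.31°
|L| = 2 / 5.099 ≈ 0.39223
Gain = 20 log₁₀(0.39223) ≈ -8.13 dB
∠L = 0.00° − 11.31° = -11.31°

Substitute s = j5:
Numerator: 2 = 2 + j0
Denominator: (j5) + 5 = 5 + j5
|N| = √(2² + 0²) ≈ 2, ∠N ≈ 0.00°
|D| = √(5² + 5²) ≈ 7.0711, ∠D ≈ 45.00°
|L| = 2 / 7.0711 ≈ 0.28284
Gain = 20 log₁₀(0.28284) ≈ -10.97 dB
∠L = 0.00° − 45.00° = -45.00°

ω = 1: -8.1 dB, -11.3°; ω = 5: -11.0 dB, -45.0°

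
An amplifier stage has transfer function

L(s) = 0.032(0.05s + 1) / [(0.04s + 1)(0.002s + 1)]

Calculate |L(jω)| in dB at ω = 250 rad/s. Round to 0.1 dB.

-28.9 dB

At ω = 250 rad/s:
zero (1 + j250·0.05) = 1 + j12.5 → |·| ≈ 12.54, ∠ ≈ 85.43°
pole (1 + j250·0.04) = 1 + j10 → |·| ≈ 10.05, ∠ ≈ 84.29°
pole (1 + j250·0.002) = 1 + j0.5 → |·| ≈ 1.118, ∠ ≈ 26.57°
|L| = 0.032 · 12.54 / (10.05 · 1.118) ≈ 0.035714
Gain = 20 log₁₀(0.035714) ≈ -28.94 dB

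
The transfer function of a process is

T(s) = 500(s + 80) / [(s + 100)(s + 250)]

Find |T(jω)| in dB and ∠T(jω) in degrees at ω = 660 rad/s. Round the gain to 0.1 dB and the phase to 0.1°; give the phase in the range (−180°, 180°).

At s = jω = j660:
zero (s+80): 80 + j660 → |·| = √(80²+660²) = √442000 ≈ 664.83, ∠ = arctan(660/80) ≈ 83.09°
pole (s+100): 100 + j660 → |·| = √(100²+660²) = √445600 ≈ 667.53, ∠ = arctan(660/100) ≈ 81.38°
pole (s+250): 250 + j660 → |·| = √(250²+660²) = √498100 ≈ 705.76, ∠ = arctan(660/250) ≈ 69.25°
|T| = 500 · 664.83 / 4.7112e+05 ≈ 0.70558
Gain = 20 log₁₀(0.70558) ≈ -3.03 dB
∠T = 83.09° − 150.63° = -67.54°

-3.0 dB, -67.5°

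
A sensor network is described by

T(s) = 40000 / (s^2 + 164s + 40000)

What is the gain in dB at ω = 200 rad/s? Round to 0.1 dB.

At s = jω = j200:
quadratic: (j200)² + 164·j200 + 40000 = 0 + j32800 → |·| ≈ 32800, ∠ ≈ 90.00°
|T| = 40000 / 32800 ≈ 1.2195
Gain = 20 log₁₀(1.2195) ≈ 1.72 dB

1.7 dB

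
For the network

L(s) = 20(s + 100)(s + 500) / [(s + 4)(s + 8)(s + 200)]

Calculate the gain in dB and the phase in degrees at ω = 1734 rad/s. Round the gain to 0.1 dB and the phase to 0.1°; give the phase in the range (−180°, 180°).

At s = jω = j1734:
zero (s+100): 100 + j1734 → |·| = √(100²+1734²) = √3016756 ≈ 1736.9, ∠ = arctan(1734/100) ≈ 86.70°
zero (s+500): 500 + j1734 → |·| = √(500²+1734²) = √3256756 ≈ 1804.6, ∠ = arctan(1734/500) ≈ 73.92°
pole (s+4): 4 + j1734 → |·| = √(4²+1734²) = √3006772 ≈ 1734, ∠ = arctan(1734/4) ≈ 89.87°
pole (s+8): 8 + j1734 → |·| = √(8²+1734²) = √3006820 ≈ 1734, ∠ = arctan(1734/8) ≈ 89.74°
pole (s+200): 200 + j1734 → |·| = √(200²+1734²) = √3046756 ≈ 1745.5, ∠ = arctan(1734/200) ≈ 83.42°
|L| = 20 · 3.1344e+06 / 5.2483e+09 ≈ 0.011944
Gain = 20 log₁₀(0.011944) ≈ -38.46 dB
∠L = 160.62° − 263.03° = -102.41°

-38.5 dB, -102.4°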